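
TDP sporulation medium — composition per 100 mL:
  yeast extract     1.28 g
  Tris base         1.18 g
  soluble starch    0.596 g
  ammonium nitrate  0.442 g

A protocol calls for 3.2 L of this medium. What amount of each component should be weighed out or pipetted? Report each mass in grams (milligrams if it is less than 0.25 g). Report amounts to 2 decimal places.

Scale factor = 3200 mL / 100 mL = 32.
yeast extract: 1.28 g × (3200 mL / 100 mL) = 40.96 g
Tris base: 1.18 g × (3200 mL / 100 mL) = 37.76 g
soluble starch: 0.596 g × (3200 mL / 100 mL) = 19.07 g
ammonium nitrate: 0.442 g × (3200 mL / 100 mL) = 14.14 g

yeast extract 40.96 g; Tris base 37.76 g; soluble starch 19.07 g; ammonium nitrate 14.14 g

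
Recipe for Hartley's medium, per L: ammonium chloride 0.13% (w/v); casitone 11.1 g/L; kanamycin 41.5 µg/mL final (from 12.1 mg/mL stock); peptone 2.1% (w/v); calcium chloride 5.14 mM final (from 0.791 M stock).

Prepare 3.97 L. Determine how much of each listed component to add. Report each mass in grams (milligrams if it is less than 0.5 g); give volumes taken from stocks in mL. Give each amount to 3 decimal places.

ammonium chloride 5.161 g; casitone 44.067 g; kanamycin 13.616 mL; peptone 83.370 g; calcium chloride 25.797 mL

Scale factor relative to 1 L: 3.97.
ammonium chloride: 0.13% w/v = 1.3 g/L → 1.3 × 3.97 L = 5.161 g
casitone: 11.1 g/L × 3.97 L = 44.067 g
kanamycin: dilute stock: 41.5 µg/mL × 3970 mL ÷ 12100 µg/mL = 13.616 mL
peptone: 2.1 g per 100 mL × 3970 mL ÷ 100 = 83.370 g
calcium chloride: C1V1 = C2V2 → 5.14 mM × 3970 mL ÷ 791 mM = 25.797 mL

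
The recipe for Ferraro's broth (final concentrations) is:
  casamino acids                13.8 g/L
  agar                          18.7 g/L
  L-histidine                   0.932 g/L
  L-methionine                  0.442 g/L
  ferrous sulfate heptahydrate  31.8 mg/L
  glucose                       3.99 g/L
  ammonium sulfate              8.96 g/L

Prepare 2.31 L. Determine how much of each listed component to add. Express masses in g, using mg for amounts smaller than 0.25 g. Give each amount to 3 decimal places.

casamino acids 31.878 g; agar 43.197 g; L-histidine 2.153 g; L-methionine 1.021 g; ferrous sulfate heptahydrate 73.458 mg; glucose 9.217 g; ammonium sulfate 20.698 g

Working volume: 2.31 L.
casamino acids: 13.8 g/L × 2.31 L = 31.878 g
agar: 18.7 g/L × 2.31 L = 43.197 g
L-histidine: 0.932 g/L × 2.31 L = 2.153 g
L-methionine: 0.442 g/L × 2.31 L = 1.021 g
ferrous sulfate heptahydrate: 31.8 mg/L × 2.31 L = 73.458 mg
glucose: 3.99 g/L × 2.31 L = 9.217 g
ammonium sulfate: 8.96 g/L × 2.31 L = 20.698 g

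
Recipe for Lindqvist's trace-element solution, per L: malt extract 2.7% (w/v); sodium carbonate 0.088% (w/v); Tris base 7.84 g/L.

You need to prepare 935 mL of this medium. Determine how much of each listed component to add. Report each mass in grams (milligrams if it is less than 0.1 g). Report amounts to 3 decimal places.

malt extract 25.245 g; sodium carbonate 0.823 g; Tris base 7.330 g

Scale factor relative to 1 L: 0.935.
malt extract: 2.7% w/v = 27 g/L → 27 × 0.935 L = 25.245 g
sodium carbonate: 0.088% w/v = 0.88 g/L → 0.88 × 0.935 L = 0.823 g
Tris base: 7.84 g/L × 0.935 L = 7.330 g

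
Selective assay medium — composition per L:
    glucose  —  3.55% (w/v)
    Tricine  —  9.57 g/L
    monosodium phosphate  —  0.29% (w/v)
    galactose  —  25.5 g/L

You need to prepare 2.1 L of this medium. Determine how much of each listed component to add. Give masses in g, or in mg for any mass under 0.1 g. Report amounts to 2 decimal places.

glucose 74.55 g; Tricine 20.10 g; monosodium phosphate 6.09 g; galactose 53.55 g

Working volume: 2.1 L.
glucose: 3.55 g per 100 mL × 2100 mL ÷ 100 = 74.55 g
Tricine: 9.57 g/L × 2.1 L = 20.10 g
monosodium phosphate: 0.29 g per 100 mL × 2100 mL ÷ 100 = 6.09 g
galactose: 25.5 g/L × 2.1 L = 53.55 g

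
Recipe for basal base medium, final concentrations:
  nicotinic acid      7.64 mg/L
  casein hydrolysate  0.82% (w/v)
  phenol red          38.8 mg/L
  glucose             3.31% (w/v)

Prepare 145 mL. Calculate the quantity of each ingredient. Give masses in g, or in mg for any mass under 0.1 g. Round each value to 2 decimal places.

nicotinic acid 1.11 mg; casein hydrolysate 1.19 g; phenol red 5.63 mg; glucose 4.80 g

Scale factor relative to 1 L: 0.145.
nicotinic acid: 7.64 mg/L × 0.145 L = 1.11 mg
casein hydrolysate: 0.82 g per 100 mL × 145 mL ÷ 100 = 1.19 g
phenol red: 38.8 mg/L × 0.145 L = 5.63 mg
glucose: 3.31% w/v = 33.1 g/L → 33.1 × 0.145 L = 4.80 g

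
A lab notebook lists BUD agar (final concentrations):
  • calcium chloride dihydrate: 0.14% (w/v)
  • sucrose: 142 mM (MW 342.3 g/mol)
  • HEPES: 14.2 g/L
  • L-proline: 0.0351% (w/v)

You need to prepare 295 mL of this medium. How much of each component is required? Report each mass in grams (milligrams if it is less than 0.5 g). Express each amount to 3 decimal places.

calcium chloride dihydrate 413.000 mg; sucrose 14.339 g; HEPES 4.189 g; L-proline 103.545 mg

Working volume: 295 mL = 0.295 L.
calcium chloride dihydrate: 0.14% w/v = 1.4 g/L → 1.4 × 0.295 L = 0.413 g = 413.000 mg
sucrose: 142 mmol/L × 342.3 g/mol × 0.295 L ÷ 1000 = 14.339 g
HEPES: 14.2 g/L × 0.295 L = 4.189 g
L-proline: 0.0351 g per 100 mL × 295 mL ÷ 100 = 0.103545 g = 103.545 mg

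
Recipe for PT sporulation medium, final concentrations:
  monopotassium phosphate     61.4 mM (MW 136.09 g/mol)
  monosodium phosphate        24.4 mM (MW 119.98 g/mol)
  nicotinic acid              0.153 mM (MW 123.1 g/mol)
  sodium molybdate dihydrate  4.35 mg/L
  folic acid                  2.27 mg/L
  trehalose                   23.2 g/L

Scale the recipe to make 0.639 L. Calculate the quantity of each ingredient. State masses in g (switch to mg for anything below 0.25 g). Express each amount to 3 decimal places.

Working volume: 0.639 L.
monopotassium phosphate: 61.4 mmol/L × 136.09 g/mol × 0.639 L ÷ 1000 = 5.339 g
monosodium phosphate: 24.4 mmol/L × 119.98 g/mol × 0.639 L ÷ 1000 = 1.871 g
nicotinic acid: 0.153 mmol/L × 123.1 mg/mmol × 0.639 L = 12.035 mg
sodium molybdate dihydrate: 4.35 mg/L × 0.639 L = 2.780 mg
folic acid: 2.27 mg/L × 0.639 L = 1.451 mg
trehalose: 23.2 g/L × 0.639 L = 14.825 g

monopotassium phosphate 5.339 g; monosodium phosphate 1.871 g; nicotinic acid 12.035 mg; sodium molybdate dihydrate 2.780 mg; folic acid 1.451 mg; trehalose 14.825 g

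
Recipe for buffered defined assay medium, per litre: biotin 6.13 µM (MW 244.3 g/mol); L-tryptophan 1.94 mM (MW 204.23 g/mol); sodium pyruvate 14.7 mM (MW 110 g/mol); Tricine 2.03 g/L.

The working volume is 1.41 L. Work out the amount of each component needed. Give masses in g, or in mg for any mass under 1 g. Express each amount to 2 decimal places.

Working volume: 1.41 L.
biotin: 6.13 µmol/L × 244.3 g/mol × 1.41 L ÷ 1000 = 2.11 mg
L-tryptophan: 1.94 mmol/L × 204.23 mg/mmol × 1.41 L = 558.65 mg
sodium pyruvate: 14.7 mmol/L × 110 g/mol × 1.41 L ÷ 1000 = 2.28 g
Tricine: 2.03 g/L × 1.41 L = 2.86 g

biotin 2.11 mg; L-tryptophan 558.65 mg; sodium pyruvate 2.28 g; Tricine 2.86 g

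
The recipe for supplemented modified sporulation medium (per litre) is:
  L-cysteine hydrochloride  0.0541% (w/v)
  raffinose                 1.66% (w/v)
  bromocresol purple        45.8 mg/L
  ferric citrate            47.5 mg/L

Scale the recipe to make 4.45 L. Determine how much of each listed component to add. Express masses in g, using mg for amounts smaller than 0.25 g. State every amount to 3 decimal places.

L-cysteine hydrochloride 2.407 g; raffinose 73.870 g; bromocresol purple 203.810 mg; ferric citrate 211.375 mg

Working volume: 4.45 L.
L-cysteine hydrochloride: 0.0541% w/v = 0.541 g/L → 0.541 × 4.45 L = 2.407 g
raffinose: 1.66 g per 100 mL × 4450 mL ÷ 100 = 73.870 g
bromocresol purple: 45.8 mg/L × 4.45 L = 203.810 mg
ferric citrate: 47.5 mg/L × 4.45 L = 211.375 mg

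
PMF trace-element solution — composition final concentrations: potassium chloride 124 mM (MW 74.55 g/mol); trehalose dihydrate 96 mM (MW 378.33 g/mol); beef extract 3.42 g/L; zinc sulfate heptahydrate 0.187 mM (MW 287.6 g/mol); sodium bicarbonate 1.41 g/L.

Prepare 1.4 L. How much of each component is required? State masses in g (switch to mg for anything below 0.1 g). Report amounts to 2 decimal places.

Working volume: 1.4 L.
potassium chloride: 124 mmol/L × 74.55 g/mol × 1.4 L ÷ 1000 = 12.94 g
trehalose dihydrate: 96 mmol/L × 378.33 g/mol × 1.4 L ÷ 1000 = 50.85 g
beef extract: 3.42 g/L × 1.4 L = 4.79 g
zinc sulfate heptahydrate: 0.187 mmol/L × 287.6 mg/mmol × 1.4 L = 75.29 mg
sodium bicarbonate: 1.41 g/L × 1.4 L = 1.97 g

potassium chloride 12.94 g; trehalose dihydrate 50.85 g; beef extract 4.79 g; zinc sulfate heptahydrate 75.29 mg; sodium bicarbonate 1.97 g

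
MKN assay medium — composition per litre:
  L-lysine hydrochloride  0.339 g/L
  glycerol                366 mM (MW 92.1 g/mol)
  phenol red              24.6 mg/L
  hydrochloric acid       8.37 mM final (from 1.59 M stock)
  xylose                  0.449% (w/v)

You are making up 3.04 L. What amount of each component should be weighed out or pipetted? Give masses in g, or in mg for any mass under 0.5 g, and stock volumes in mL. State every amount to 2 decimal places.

Working volume: 3.04 L.
L-lysine hydrochloride: 0.339 g/L × 3.04 L = 1.03 g
glycerol: 366 mmol/L × 92.1 g/mol × 3.04 L ÷ 1000 = 102.47 g
phenol red: 24.6 mg/L × 3.04 L = 74.78 mg
hydrochloric acid: C1V1 = C2V2 → 8.37 mM × 3040 mL ÷ 1590 mM = 16.00 mL
xylose: 0.449 g per 100 mL × 3040 mL ÷ 100 = 13.65 g

L-lysine hydrochloride 1.03 g; glycerol 102.47 g; phenol red 74.78 mg; hydrochloric acid 16.00 mL; xylose 13.65 g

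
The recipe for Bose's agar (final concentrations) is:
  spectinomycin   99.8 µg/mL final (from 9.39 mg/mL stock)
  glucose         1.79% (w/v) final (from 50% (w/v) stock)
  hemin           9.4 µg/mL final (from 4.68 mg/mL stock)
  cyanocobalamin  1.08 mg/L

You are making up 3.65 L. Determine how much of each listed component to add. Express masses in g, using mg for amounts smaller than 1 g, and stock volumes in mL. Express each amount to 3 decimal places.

spectinomycin 38.793 mL; glucose 130.670 mL; hemin 7.331 mL; cyanocobalamin 3.942 mg

Working volume: 3.65 L.
spectinomycin: V = C2·V2/C1 = 99.8 µg/mL × 3650 mL ÷ 9390 µg/mL = 38.793 mL
glucose: V = C2·V2/C1 = 1.79% ÷ 50% × 3650 mL = 130.670 mL
hemin: V = C2·V2/C1 = 9.4 µg/mL × 3650 mL ÷ 4680 µg/mL = 7.331 mL
cyanocobalamin: 1.08 mg/L × 3.65 L = 3.942 mg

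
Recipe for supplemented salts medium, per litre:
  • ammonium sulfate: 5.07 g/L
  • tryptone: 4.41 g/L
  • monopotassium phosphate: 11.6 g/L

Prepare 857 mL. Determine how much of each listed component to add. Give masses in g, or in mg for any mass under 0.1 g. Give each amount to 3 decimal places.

Working volume: 857 mL = 0.857 L.
ammonium sulfate: 5.07 g/L × 0.857 L = 4.345 g
tryptone: 4.41 g/L × 0.857 L = 3.779 g
monopotassium phosphate: 11.6 g/L × 0.857 L = 9.941 g

ammonium sulfate 4.345 g; tryptone 3.779 g; monopotassium phosphate 9.941 g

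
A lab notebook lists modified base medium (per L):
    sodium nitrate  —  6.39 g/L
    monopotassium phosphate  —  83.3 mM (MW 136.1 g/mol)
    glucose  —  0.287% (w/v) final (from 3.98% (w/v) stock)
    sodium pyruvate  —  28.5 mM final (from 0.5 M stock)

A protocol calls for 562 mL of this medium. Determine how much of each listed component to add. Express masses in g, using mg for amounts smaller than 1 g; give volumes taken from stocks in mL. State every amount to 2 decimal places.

Working volume: 562 mL = 0.562 L.
sodium nitrate: 6.39 g/L × 0.562 L = 3.59 g
monopotassium phosphate: 83.3 mmol/L × 136.1 g/mol × 0.562 L ÷ 1000 = 6.37 g
glucose: C1V1 = C2V2 → 0.287% ÷ 3.98% × 562 mL = 40.53 mL
sodium pyruvate: V = C2·V2/C1 = 28.5 mM × 562 mL ÷ 500 mM = 32.03 mL

sodium nitrate 3.59 g; monopotassium phosphate 6.37 g; glucose 40.53 mL; sodium pyruvate 32.03 mL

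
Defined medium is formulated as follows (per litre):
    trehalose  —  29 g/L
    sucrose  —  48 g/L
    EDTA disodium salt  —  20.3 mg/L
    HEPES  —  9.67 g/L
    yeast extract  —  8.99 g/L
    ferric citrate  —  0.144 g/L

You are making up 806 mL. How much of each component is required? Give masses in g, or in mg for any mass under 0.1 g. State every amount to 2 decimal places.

trehalose 23.37 g; sucrose 38.69 g; EDTA disodium salt 16.36 mg; HEPES 7.79 g; yeast extract 7.25 g; ferric citrate 0.12 g

Working volume: 806 mL = 0.806 L.
trehalose: 29 g/L × 0.806 L = 23.37 g
sucrose: 48 g/L × 0.806 L = 38.69 g
EDTA disodium salt: 20.3 mg/L × 0.806 L = 16.36 mg
HEPES: 9.67 g/L × 0.806 L = 7.79 g
yeast extract: 8.99 g/L × 0.806 L = 7.25 g
ferric citrate: 0.144 g/L × 0.806 L = 0.12 g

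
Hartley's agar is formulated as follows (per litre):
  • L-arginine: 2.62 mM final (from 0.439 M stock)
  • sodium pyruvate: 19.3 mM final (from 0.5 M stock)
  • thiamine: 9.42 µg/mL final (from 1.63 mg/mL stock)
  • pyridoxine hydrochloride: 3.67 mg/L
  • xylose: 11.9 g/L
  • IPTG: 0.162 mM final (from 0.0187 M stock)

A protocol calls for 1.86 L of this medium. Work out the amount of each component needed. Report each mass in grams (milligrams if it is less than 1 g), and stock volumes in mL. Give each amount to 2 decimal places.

L-arginine 11.10 mL; sodium pyruvate 71.80 mL; thiamine 10.75 mL; pyridoxine hydrochloride 6.83 mg; xylose 22.13 g; IPTG 16.11 mL

Scale factor relative to 1 L: 1.86.
L-arginine: V = C2·V2/C1 = 2.62 mM × 1860 mL ÷ 439 mM = 11.10 mL
sodium pyruvate: V = C2·V2/C1 = 19.3 mM × 1860 mL ÷ 500 mM = 71.80 mL
thiamine: C1V1 = C2V2 → 9.42 µg/mL × 1860 mL ÷ 1630 µg/mL = 10.75 mL
pyridoxine hydrochloride: 3.67 mg/L × 1.86 L = 6.83 mg
xylose: 11.9 g/L × 1.86 L = 22.13 g
IPTG: C1V1 = C2V2 → 0.162 mM × 1860 mL ÷ 18.7 mM = 16.11 mL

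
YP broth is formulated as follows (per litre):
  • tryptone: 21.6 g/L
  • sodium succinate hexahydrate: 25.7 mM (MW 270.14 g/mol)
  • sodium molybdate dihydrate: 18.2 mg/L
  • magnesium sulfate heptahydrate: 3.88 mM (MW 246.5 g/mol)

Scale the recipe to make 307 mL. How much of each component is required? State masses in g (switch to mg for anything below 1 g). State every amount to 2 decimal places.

Scale factor relative to 1 L: 0.307.
tryptone: 21.6 g/L × 0.307 L = 6.63 g
sodium succinate hexahydrate: 25.7 mmol/L × 270.14 g/mol × 0.307 L ÷ 1000 = 2.13 g
sodium molybdate dihydrate: 18.2 mg/L × 0.307 L = 5.59 mg
magnesium sulfate heptahydrate: 3.88 mmol/L × 246.5 mg/mmol × 0.307 L = 293.62 mg

tryptone 6.63 g; sodium succinate hexahydrate 2.13 g; sodium molybdate dihydrate 5.59 mg; magnesium sulfate heptahydrate 293.62 mg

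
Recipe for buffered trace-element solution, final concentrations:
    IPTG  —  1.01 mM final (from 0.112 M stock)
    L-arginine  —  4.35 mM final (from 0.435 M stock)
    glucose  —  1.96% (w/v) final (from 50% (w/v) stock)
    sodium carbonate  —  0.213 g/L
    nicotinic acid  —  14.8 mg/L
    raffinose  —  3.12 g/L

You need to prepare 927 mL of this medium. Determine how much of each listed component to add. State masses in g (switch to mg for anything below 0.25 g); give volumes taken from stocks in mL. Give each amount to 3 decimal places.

Scale factor relative to 1 L: 0.927.
IPTG: V = C2·V2/C1 = 1.01 mM × 927 mL ÷ 112 mM = 8.360 mL
L-arginine: C1V1 = C2V2 → 4.35 mM × 927 mL ÷ 435 mM = 9.270 mL
glucose: V = C2·V2/C1 = 1.96% ÷ 50% × 927 mL = 36.338 mL
sodium carbonate: 0.213 g/L × 0.927 L = 0.197451 g = 197.451 mg
nicotinic acid: 14.8 mg/L × 0.927 L = 13.720 mg
raffinose: 3.12 g/L × 0.927 L = 2.892 g

IPTG 8.360 mL; L-arginine 9.270 mL; glucose 36.338 mL; sodium carbonate 197.451 mg; nicotinic acid 13.720 mg; raffinose 2.892 g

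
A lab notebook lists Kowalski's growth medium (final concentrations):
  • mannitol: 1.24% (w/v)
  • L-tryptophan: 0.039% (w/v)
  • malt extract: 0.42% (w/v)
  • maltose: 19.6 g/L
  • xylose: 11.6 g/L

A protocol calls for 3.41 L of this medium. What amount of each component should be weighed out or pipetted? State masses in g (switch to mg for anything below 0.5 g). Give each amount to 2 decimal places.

Working volume: 3.41 L.
mannitol: 1.24 g per 100 mL × 3410 mL ÷ 100 = 42.28 g
L-tryptophan: 0.039% w/v = 0.39 g/L → 0.39 × 3.41 L = 1.33 g
malt extract: 0.42 g per 100 mL × 3410 mL ÷ 100 = 14.32 g
maltose: 19.6 g/L × 3.41 L = 66.84 g
xylose: 11.6 g/L × 3.41 L = 39.56 g

mannitol 42.28 g; L-tryptophan 1.33 g; malt extract 14.32 g; maltose 66.84 g; xylose 39.56 g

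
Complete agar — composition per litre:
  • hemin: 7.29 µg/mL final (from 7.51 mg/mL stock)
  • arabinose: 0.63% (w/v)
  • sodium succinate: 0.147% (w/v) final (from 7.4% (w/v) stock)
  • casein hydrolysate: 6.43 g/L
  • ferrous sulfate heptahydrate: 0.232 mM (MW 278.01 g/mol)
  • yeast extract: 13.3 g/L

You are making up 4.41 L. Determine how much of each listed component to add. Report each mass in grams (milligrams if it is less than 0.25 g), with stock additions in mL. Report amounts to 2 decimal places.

Working volume: 4.41 L.
hemin: dilute stock: 7.29 µg/mL × 4410 mL ÷ 7510 µg/mL = 4.28 mL
arabinose: 0.63% w/v = 6.3 g/L → 6.3 × 4.41 L = 27.78 g
sodium succinate: C1V1 = C2V2 → 0.147% ÷ 7.4% × 4410 mL = 87.60 mL
casein hydrolysate: 6.43 g/L × 4.41 L = 28.36 g
ferrous sulfate heptahydrate: 0.232 mmol/L × 278.01 g/mol × 4.41 L ÷ 1000 = 0.28 g
yeast extract: 13.3 g/L × 4.41 L = 58.65 g

hemin 4.28 mL; arabinose 27.78 g; sodium succinate 87.60 mL; casein hydrolysate 28.36 g; ferrous sulfate heptahydrate 0.28 g; yeast extract 58.65 g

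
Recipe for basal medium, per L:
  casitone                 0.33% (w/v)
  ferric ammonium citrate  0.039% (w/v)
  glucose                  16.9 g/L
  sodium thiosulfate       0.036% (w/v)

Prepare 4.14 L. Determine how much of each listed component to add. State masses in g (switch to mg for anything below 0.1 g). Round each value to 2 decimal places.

Working volume: 4.14 L.
casitone: 0.33 g per 100 mL × 4140 mL ÷ 100 = 13.66 g
ferric ammonium citrate: 0.039 g per 100 mL × 4140 mL ÷ 100 = 1.61 g
glucose: 16.9 g/L × 4.14 L = 69.97 g
sodium thiosulfate: 0.036% w/v = 0.36 g/L → 0.36 × 4.14 L = 1.49 g

casitone 13.66 g; ferric ammonium citrate 1.61 g; glucose 69.97 g; sodium thiosulfate 1.49 g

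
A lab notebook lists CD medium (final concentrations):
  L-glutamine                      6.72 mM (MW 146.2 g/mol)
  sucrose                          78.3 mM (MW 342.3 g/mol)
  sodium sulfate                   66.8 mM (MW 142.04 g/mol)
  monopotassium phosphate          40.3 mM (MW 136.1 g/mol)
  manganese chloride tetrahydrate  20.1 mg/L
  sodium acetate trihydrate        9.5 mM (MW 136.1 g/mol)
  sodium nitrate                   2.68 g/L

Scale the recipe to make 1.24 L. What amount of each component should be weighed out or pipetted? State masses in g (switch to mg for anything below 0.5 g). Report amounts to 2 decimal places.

Scale factor relative to 1 L: 1.24.
L-glutamine: 6.72 mmol/L × 146.2 g/mol × 1.24 L ÷ 1000 = 1.22 g
sucrose: 78.3 mmol/L × 342.3 g/mol × 1.24 L ÷ 1000 = 33.23 g
sodium sulfate: 66.8 mmol/L × 142.04 g/mol × 1.24 L ÷ 1000 = 11.77 g
monopotassium phosphate: 40.3 mmol/L × 136.1 g/mol × 1.24 L ÷ 1000 = 6.80 g
manganese chloride tetrahydrate: 20.1 mg/L × 1.24 L = 24.92 mg
sodium acetate trihydrate: 9.5 mmol/L × 136.1 g/mol × 1.24 L ÷ 1000 = 1.60 g
sodium nitrate: 2.68 g/L × 1.24 L = 3.32 g

L-glutamine 1.22 g; sucrose 33.23 g; sodium sulfate 11.77 g; monopotassium phosphate 6.80 g; manganese chloride tetrahydrate 24.92 mg; sodium acetate trihydrate 1.60 g; sodium nitrate 3.32 g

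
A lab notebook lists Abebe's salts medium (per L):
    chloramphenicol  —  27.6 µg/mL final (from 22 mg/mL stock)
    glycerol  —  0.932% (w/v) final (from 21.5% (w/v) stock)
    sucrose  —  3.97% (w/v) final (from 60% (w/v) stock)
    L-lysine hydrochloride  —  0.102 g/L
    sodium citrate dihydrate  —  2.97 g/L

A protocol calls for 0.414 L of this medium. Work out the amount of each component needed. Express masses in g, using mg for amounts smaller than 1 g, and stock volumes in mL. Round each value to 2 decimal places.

Scale factor relative to 1 L: 0.414.
chloramphenicol: dilute stock: 27.6 µg/mL × 414 mL ÷ 22000 µg/mL = 0.52 mL
glycerol: V = C2·V2/C1 = 0.932% ÷ 21.5% × 414 mL = 17.95 mL
sucrose: C1V1 = C2V2 → 3.97% ÷ 60% × 414 mL = 27.39 mL
L-lysine hydrochloride: 0.102 g/L × 0.414 L = 0.042228 g = 42.23 mg
sodium citrate dihydrate: 2.97 g/L × 0.414 L = 1.23 g

chloramphenicol 0.52 mL; glycerol 17.95 mL; sucrose 27.39 mL; L-lysine hydrochloride 42.23 mg; sodium citrate dihydrate 1.23 g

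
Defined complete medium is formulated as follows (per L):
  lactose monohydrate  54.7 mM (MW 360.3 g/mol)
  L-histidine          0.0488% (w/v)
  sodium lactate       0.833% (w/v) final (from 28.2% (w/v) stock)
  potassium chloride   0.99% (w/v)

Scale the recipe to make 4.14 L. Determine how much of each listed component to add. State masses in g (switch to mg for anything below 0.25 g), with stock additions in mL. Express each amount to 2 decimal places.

lactose monohydrate 81.59 g; L-histidine 2.02 g; sodium lactate 122.29 mL; potassium chloride 40.99 g

Scale factor relative to 1 L: 4.14.
lactose monohydrate: 54.7 mmol/L × 360.3 g/mol × 4.14 L ÷ 1000 = 81.59 g
L-histidine: 0.0488% w/v = 0.488 g/L → 0.488 × 4.14 L = 2.02 g
sodium lactate: dilute stock: 0.833% ÷ 28.2% × 4140 mL = 122.29 mL
potassium chloride: 0.99 g per 100 mL × 4140 mL ÷ 100 = 40.99 g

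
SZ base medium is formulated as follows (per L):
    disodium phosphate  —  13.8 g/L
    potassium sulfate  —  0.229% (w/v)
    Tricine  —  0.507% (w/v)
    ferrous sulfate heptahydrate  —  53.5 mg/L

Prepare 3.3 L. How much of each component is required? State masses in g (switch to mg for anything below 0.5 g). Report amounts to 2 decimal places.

disodium phosphate 45.54 g; potassium sulfate 7.56 g; Tricine 16.73 g; ferrous sulfate heptahydrate 176.55 mg

Working volume: 3.3 L.
disodium phosphate: 13.8 g/L × 3.3 L = 45.54 g
potassium sulfate: 0.229 g per 100 mL × 3300 mL ÷ 100 = 7.56 g
Tricine: 0.507% w/v = 5.07 g/L → 5.07 × 3.3 L = 16.73 g
ferrous sulfate heptahydrate: 53.5 mg/L × 3.3 L = 176.55 mg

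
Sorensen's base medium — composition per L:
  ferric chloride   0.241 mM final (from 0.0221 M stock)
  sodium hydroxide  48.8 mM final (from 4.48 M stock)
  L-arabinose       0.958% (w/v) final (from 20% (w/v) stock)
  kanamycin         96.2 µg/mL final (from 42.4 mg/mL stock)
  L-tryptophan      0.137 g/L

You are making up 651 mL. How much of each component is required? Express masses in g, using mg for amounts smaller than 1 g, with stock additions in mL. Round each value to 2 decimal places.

Working volume: 651 mL = 0.651 L.
ferric chloride: C1V1 = C2V2 → 0.241 mM × 651 mL ÷ 22.1 mM = 7.10 mL
sodium hydroxide: C1V1 = C2V2 → 48.8 mM × 651 mL ÷ 4480 mM = 7.09 mL
L-arabinose: V = C2·V2/C1 = 0.958% ÷ 20% × 651 mL = 31.18 mL
kanamycin: dilute stock: 96.2 µg/mL × 651 mL ÷ 42400 µg/mL = 1.48 mL
L-tryptophan: 0.137 g/L × 0.651 L = 0.089187 g = 89.19 mg

ferric chloride 7.10 mL; sodium hydroxide 7.09 mL; L-arabinose 31.18 mL; kanamycin 1.48 mL; L-tryptophan 89.19 mg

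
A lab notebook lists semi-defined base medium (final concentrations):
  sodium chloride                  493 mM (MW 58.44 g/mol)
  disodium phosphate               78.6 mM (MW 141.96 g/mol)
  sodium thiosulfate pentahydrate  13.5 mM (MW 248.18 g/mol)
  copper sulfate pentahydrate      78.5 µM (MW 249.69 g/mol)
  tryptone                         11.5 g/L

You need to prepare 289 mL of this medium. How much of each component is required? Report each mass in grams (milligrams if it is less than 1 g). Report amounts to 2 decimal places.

Working volume: 289 mL = 0.289 L.
sodium chloride: 493 mmol/L × 58.44 g/mol × 0.289 L ÷ 1000 = 8.33 g
disodium phosphate: 78.6 mmol/L × 141.96 g/mol × 0.289 L ÷ 1000 = 3.22 g
sodium thiosulfate pentahydrate: 13.5 mmol/L × 248.18 mg/mmol × 0.289 L = 968.27 mg
copper sulfate pentahydrate: 78.5 µmol/L × 249.69 g/mol × 0.289 L ÷ 1000 = 5.66 mg
tryptone: 11.5 g/L × 0.289 L = 3.32 g

sodium chloride 8.33 g; disodium phosphate 3.22 g; sodium thiosulfate pentahydrate 968.27 mg; copper sulfate pentahydrate 5.66 mg; tryptone 3.32 g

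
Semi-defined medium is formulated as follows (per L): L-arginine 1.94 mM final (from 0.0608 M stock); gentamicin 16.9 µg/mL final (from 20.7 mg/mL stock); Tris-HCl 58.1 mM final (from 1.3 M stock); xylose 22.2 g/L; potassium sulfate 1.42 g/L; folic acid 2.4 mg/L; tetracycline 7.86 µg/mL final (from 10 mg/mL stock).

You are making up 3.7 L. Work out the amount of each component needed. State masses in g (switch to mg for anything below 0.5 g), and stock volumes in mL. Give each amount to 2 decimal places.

L-arginine 118.06 mL; gentamicin 3.02 mL; Tris-HCl 165.36 mL; xylose 82.14 g; potassium sulfate 5.25 g; folic acid 8.88 mg; tetracycline 2.91 mL

Scale factor relative to 1 L: 3.7.
L-arginine: dilute stock: 1.94 mM × 3700 mL ÷ 60.8 mM = 118.06 mL
gentamicin: C1V1 = C2V2 → 16.9 µg/mL × 3700 mL ÷ 20700 µg/mL = 3.02 mL
Tris-HCl: V = C2·V2/C1 = 58.1 mM × 3700 mL ÷ 1300 mM = 165.36 mL
xylose: 22.2 g/L × 3.7 L = 82.14 g
potassium sulfate: 1.42 g/L × 3.7 L = 5.25 g
folic acid: 2.4 mg/L × 3.7 L = 8.88 mg
tetracycline: V = C2·V2/C1 = 7.86 µg/mL × 3700 mL ÷ 10000 µg/mL = 2.91 mL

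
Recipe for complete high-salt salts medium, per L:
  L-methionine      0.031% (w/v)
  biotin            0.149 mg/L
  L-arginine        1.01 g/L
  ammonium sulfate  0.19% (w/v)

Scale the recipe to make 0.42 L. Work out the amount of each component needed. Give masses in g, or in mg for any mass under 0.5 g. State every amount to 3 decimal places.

L-methionine 130.200 mg; biotin 0.063 mg; L-arginine 424.200 mg; ammonium sulfate 0.798 g

Working volume: 0.42 L.
L-methionine: 0.031% w/v = 0.31 g/L → 0.31 × 0.42 L = 0.1302 g = 130.200 mg
biotin: 0.149 mg/L × 0.42 L = 0.063 mg
L-arginine: 1.01 g/L × 0.42 L = 0.4242 g = 424.200 mg
ammonium sulfate: 0.19 g per 100 mL × 420 mL ÷ 100 = 0.798 g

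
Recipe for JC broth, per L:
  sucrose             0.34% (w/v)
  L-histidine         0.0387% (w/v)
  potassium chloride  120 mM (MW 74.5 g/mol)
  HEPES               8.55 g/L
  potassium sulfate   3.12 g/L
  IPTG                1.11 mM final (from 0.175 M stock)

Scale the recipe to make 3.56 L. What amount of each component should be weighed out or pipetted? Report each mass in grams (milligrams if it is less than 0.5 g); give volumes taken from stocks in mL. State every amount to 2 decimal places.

sucrose 12.10 g; L-histidine 1.38 g; potassium chloride 31.83 g; HEPES 30.44 g; potassium sulfate 11.11 g; IPTG 22.58 mL

Working volume: 3.56 L.
sucrose: 0.34% w/v = 3.4 g/L → 3.4 × 3.56 L = 12.10 g
L-histidine: 0.0387% w/v = 0.387 g/L → 0.387 × 3.56 L = 1.38 g
potassium chloride: 120 mmol/L × 74.5 g/mol × 3.56 L ÷ 1000 = 31.83 g
HEPES: 8.55 g/L × 3.56 L = 30.44 g
potassium sulfate: 3.12 g/L × 3.56 L = 11.11 g
IPTG: dilute stock: 1.11 mM × 3560 mL ÷ 175 mM = 22.58 mL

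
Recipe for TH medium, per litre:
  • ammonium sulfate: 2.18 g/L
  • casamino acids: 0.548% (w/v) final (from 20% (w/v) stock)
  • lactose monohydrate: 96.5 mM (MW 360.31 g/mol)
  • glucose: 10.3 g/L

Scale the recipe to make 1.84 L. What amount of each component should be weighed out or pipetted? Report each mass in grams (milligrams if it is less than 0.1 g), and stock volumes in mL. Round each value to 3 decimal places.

Working volume: 1.84 L.
ammonium sulfate: 2.18 g/L × 1.84 L = 4.011 g
casamino acids: V = C2·V2/C1 = 0.548% ÷ 20% × 1840 mL = 50.416 mL
lactose monohydrate: 96.5 mmol/L × 360.31 g/mol × 1.84 L ÷ 1000 = 63.977 g
glucose: 10.3 g/L × 1.84 L = 18.952 g

ammonium sulfate 4.011 g; casamino acids 50.416 mL; lactose monohydrate 63.977 g; glucose 18.952 g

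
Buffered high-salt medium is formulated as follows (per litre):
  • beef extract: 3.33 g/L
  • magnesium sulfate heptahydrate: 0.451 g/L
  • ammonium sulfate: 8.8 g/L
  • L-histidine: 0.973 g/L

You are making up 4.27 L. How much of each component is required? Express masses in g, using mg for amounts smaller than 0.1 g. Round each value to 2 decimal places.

Working volume: 4.27 L.
beef extract: 3.33 g/L × 4.27 L = 14.22 g
magnesium sulfate heptahydrate: 0.451 g/L × 4.27 L = 1.93 g
ammonium sulfate: 8.8 g/L × 4.27 L = 37.58 g
L-histidine: 0.973 g/L × 4.27 L = 4.15 g

beef extract 14.22 g; magnesium sulfate heptahydrate 1.93 g; ammonium sulfate 37.58 g; L-histidine 4.15 g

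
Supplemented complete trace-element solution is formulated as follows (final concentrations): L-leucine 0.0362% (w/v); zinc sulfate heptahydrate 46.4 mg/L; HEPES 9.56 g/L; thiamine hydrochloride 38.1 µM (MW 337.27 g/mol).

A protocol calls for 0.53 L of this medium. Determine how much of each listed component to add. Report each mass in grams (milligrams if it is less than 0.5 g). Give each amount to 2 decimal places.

L-leucine 191.86 mg; zinc sulfate heptahydrate 24.59 mg; HEPES 5.07 g; thiamine hydrochloride 6.81 mg

Working volume: 0.53 L.
L-leucine: 0.0362% w/v = 0.362 g/L → 0.362 × 0.53 L = 0.19186 g = 191.86 mg
zinc sulfate heptahydrate: 46.4 mg/L × 0.53 L = 24.59 mg
HEPES: 9.56 g/L × 0.53 L = 5.07 g
thiamine hydrochloride: 38.1 µmol/L × 337.27 g/mol × 0.53 L ÷ 1000 = 6.81 mg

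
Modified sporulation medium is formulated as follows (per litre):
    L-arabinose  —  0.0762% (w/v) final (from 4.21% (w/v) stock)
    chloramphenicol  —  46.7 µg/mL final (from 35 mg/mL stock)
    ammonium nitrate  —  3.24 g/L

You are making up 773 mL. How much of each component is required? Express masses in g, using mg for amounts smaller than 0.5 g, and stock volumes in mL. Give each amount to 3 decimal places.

Working volume: 773 mL = 0.773 L.
L-arabinose: dilute stock: 0.0762% ÷ 4.21% × 773 mL = 13.991 mL
chloramphenicol: dilute stock: 46.7 µg/mL × 773 mL ÷ 35000 µg/mL = 1.031 mL
ammonium nitrate: 3.24 g/L × 0.773 L = 2.505 g

L-arabinose 13.991 mL; chloramphenicol 1.031 mL; ammonium nitrate 2.505 g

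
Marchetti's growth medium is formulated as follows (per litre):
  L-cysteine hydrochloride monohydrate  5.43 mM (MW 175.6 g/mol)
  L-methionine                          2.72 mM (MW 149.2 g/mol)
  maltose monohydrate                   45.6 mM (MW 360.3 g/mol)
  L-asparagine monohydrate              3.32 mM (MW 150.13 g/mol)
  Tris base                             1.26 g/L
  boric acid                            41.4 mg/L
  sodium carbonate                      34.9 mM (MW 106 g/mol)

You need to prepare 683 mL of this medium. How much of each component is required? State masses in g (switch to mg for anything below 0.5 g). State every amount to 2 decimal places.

L-cysteine hydrochloride monohydrate 0.65 g; L-methionine 277.18 mg; maltose monohydrate 11.22 g; L-asparagine monohydrate 340.43 mg; Tris base 0.86 g; boric acid 28.28 mg; sodium carbonate 2.53 g

Working volume: 683 mL = 0.683 L.
L-cysteine hydrochloride monohydrate: 5.43 mmol/L × 175.6 g/mol × 0.683 L ÷ 1000 = 0.65 g
L-methionine: 2.72 mmol/L × 149.2 mg/mmol × 0.683 L = 277.18 mg
maltose monohydrate: 45.6 mmol/L × 360.3 g/mol × 0.683 L ÷ 1000 = 11.22 g
L-asparagine monohydrate: 3.32 mmol/L × 150.13 mg/mmol × 0.683 L = 340.43 mg
Tris base: 1.26 g/L × 0.683 L = 0.86 g
boric acid: 41.4 mg/L × 0.683 L = 28.28 mg
sodium carbonate: 34.9 mmol/L × 106 g/mol × 0.683 L ÷ 1000 = 2.53 g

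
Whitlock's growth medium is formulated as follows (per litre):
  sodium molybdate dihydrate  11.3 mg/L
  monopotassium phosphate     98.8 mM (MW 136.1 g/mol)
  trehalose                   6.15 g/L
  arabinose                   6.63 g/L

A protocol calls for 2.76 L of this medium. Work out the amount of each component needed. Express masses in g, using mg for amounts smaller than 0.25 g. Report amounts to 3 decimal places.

Scale factor relative to 1 L: 2.76.
sodium molybdate dihydrate: 11.3 mg/L × 2.76 L = 31.188 mg
monopotassium phosphate: 98.8 mmol/L × 136.1 g/mol × 2.76 L ÷ 1000 = 37.113 g
trehalose: 6.15 g/L × 2.76 L = 16.974 g
arabinose: 6.63 g/L × 2.76 L = 18.299 g

sodium molybdate dihydrate 31.188 mg; monopotassium phosphate 37.113 g; trehalose 16.974 g; arabinose 18.299 g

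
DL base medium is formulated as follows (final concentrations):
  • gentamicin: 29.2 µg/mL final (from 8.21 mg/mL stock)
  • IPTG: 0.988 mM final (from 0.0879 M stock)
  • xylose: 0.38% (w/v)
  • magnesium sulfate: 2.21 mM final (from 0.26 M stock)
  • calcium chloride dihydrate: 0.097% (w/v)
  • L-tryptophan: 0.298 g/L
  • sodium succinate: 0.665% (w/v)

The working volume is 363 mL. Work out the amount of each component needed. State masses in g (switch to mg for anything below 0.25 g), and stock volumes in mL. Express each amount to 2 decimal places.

gentamicin 1.29 mL; IPTG 4.08 mL; xylose 1.38 g; magnesium sulfate 3.09 mL; calcium chloride dihydrate 0.35 g; L-tryptophan 108.17 mg; sodium succinate 2.41 g

Working volume: 363 mL = 0.363 L.
gentamicin: V = C2·V2/C1 = 29.2 µg/mL × 363 mL ÷ 8210 µg/mL = 1.29 mL
IPTG: V = C2·V2/C1 = 0.988 mM × 363 mL ÷ 87.9 mM = 4.08 mL
xylose: 0.38 g per 100 mL × 363 mL ÷ 100 = 1.38 g
magnesium sulfate: V = C2·V2/C1 = 2.21 mM × 363 mL ÷ 260 mM = 3.09 mL
calcium chloride dihydrate: 0.097 g per 100 mL × 363 mL ÷ 100 = 0.35 g
L-tryptophan: 0.298 g/L × 0.363 L = 0.108174 g = 108.17 mg
sodium succinate: 0.665 g per 100 mL × 363 mL ÷ 100 = 2.41 g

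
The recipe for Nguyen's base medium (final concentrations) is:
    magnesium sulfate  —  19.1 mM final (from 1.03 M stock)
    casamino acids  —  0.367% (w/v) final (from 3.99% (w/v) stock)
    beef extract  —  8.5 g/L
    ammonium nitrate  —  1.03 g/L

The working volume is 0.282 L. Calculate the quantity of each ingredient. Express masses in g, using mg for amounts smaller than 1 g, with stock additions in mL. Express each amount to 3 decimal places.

Working volume: 0.282 L.
magnesium sulfate: C1V1 = C2V2 → 19.1 mM × 282 mL ÷ 1030 mM = 5.229 mL
casamino acids: V = C2·V2/C1 = 0.367% ÷ 3.99% × 282 mL = 25.938 mL
beef extract: 8.5 g/L × 0.282 L = 2.397 g
ammonium nitrate: 1.03 g/L × 0.282 L = 0.29046 g = 290.460 mg

magnesium sulfate 5.229 mL; casamino acids 25.938 mL; beef extract 2.397 g; ammonium nitrate 290.460 mg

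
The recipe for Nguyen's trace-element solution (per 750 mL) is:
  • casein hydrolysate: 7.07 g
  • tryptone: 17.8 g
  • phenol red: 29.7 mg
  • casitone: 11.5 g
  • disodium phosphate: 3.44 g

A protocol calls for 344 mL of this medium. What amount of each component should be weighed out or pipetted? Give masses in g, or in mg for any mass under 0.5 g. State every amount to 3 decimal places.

Ratio of target to recipe volume: 344 / 750 = 0.458667.
casein hydrolysate: 7.07 g × (344 mL / 750 mL) = 3.243 g
tryptone: 17.8 g × (344 mL / 750 mL) = 8.164 g
phenol red: 29.7 mg × (344 mL / 750 mL) = 13.622 mg
casitone: 11.5 g × (344 mL / 750 mL) = 5.275 g
disodium phosphate: 3.44 g × (344 mL / 750 mL) = 1.578 g

casein hydrolysate 3.243 g; tryptone 8.164 g; phenol red 13.622 mg; casitone 5.275 g; disodium phosphate 1.578 g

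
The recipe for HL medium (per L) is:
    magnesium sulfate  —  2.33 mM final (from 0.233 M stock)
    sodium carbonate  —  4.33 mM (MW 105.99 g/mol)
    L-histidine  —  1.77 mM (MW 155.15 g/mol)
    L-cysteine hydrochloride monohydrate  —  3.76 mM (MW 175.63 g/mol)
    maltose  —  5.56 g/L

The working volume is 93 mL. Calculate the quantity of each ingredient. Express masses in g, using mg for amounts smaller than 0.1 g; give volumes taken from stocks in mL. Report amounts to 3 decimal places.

Scale factor relative to 1 L: 0.093.
magnesium sulfate: V = C2·V2/C1 = 2.33 mM × 93 mL ÷ 233 mM = 0.930 mL
sodium carbonate: 4.33 mmol/L × 105.99 mg/mmol × 0.093 L = 42.681 mg
L-histidine: 1.77 mmol/L × 155.15 mg/mmol × 0.093 L = 25.539 mg
L-cysteine hydrochloride monohydrate: 3.76 mmol/L × 175.63 mg/mmol × 0.093 L = 61.414 mg
maltose: 5.56 g/L × 0.093 L = 0.517 g

magnesium sulfate 0.930 mL; sodium carbonate 42.681 mg; L-histidine 25.539 mg; L-cysteine hydrochloride monohydrate 61.414 mg; maltose 0.517 g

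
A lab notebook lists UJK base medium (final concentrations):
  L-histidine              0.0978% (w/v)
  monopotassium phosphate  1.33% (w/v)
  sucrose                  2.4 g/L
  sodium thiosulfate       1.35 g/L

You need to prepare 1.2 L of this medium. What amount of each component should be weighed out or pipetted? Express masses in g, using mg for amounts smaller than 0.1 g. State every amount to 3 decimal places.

Working volume: 1.2 L.
L-histidine: 0.0978% w/v = 0.978 g/L → 0.978 × 1.2 L = 1.174 g
monopotassium phosphate: 1.33 g per 100 mL × 1200 mL ÷ 100 = 15.960 g
sucrose: 2.4 g/L × 1.2 L = 2.880 g
sodium thiosulfate: 1.35 g/L × 1.2 L = 1.620 g

L-histidine 1.174 g; monopotassium phosphate 15.960 g; sucrose 2.880 g; sodium thiosulfate 1.620 g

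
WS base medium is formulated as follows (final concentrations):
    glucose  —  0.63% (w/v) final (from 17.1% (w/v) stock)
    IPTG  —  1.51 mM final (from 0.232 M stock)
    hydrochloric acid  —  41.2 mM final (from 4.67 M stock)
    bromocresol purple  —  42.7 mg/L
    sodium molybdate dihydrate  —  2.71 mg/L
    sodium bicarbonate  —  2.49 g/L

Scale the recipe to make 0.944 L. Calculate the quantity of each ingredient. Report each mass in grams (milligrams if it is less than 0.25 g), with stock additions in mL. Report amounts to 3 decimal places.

Scale factor relative to 1 L: 0.944.
glucose: C1V1 = C2V2 → 0.63% ÷ 17.1% × 944 mL = 34.779 mL
IPTG: C1V1 = C2V2 → 1.51 mM × 944 mL ÷ 232 mM = 6.144 mL
hydrochloric acid: V = C2·V2/C1 = 41.2 mM × 944 mL ÷ 4670 mM = 8.328 mL
bromocresol purple: 42.7 mg/L × 0.944 L = 40.309 mg
sodium molybdate dihydrate: 2.71 mg/L × 0.944 L = 2.558 mg
sodium bicarbonate: 2.49 g/L × 0.944 L = 2.351 g

glucose 34.779 mL; IPTG 6.144 mL; hydrochloric acid 8.328 mL; bromocresol purple 40.309 mg; sodium molybdate dihydrate 2.558 mg; sodium bicarbonate 2.351 g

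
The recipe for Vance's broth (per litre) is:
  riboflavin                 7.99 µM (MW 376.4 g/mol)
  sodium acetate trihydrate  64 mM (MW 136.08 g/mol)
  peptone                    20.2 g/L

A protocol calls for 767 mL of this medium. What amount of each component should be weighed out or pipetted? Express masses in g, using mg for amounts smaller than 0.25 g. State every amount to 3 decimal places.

Working volume: 767 mL = 0.767 L.
riboflavin: 7.99 µmol/L × 376.4 g/mol × 0.767 L ÷ 1000 = 2.307 mg
sodium acetate trihydrate: 64 mmol/L × 136.08 g/mol × 0.767 L ÷ 1000 = 6.680 g
peptone: 20.2 g/L × 0.767 L = 15.493 g

riboflavin 2.307 mg; sodium acetate trihydrate 6.680 g; peptone 15.493 g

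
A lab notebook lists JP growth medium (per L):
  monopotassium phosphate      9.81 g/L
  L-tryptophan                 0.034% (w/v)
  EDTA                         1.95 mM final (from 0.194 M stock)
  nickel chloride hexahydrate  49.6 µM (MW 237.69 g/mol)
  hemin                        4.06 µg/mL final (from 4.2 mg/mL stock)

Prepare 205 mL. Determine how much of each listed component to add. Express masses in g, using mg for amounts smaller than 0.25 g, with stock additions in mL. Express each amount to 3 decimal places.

Scale factor relative to 1 L: 0.205.
monopotassium phosphate: 9.81 g/L × 0.205 L = 2.011 g
L-tryptophan: 0.034 g per 100 mL × 205 mL ÷ 100 = 0.0697 g = 69.700 mg
EDTA: V = C2·V2/C1 = 1.95 mM × 205 mL ÷ 194 mM = 2.061 mL
nickel chloride hexahydrate: 49.6 µmol/L × 237.69 g/mol × 0.205 L ÷ 1000 = 2.417 mg
hemin: dilute stock: 4.06 µg/mL × 205 mL ÷ 4200 µg/mL = 0.198 mL

monopotassium phosphate 2.011 g; L-tryptophan 69.700 mg; EDTA 2.061 mL; nickel chloride hexahydrate 2.417 mg; hemin 0.198 mL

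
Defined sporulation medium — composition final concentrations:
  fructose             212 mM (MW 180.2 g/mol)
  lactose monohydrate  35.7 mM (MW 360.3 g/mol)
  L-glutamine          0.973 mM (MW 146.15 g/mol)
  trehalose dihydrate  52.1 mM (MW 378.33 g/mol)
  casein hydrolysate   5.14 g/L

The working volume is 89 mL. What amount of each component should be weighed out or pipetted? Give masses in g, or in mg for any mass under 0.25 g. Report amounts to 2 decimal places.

Target volume = 89 mL = 0.089 L.
fructose: 212 mmol/L × 180.2 g/mol × 0.089 L ÷ 1000 = 3.40 g
lactose monohydrate: 35.7 mmol/L × 360.3 g/mol × 0.089 L ÷ 1000 = 1.14 g
L-glutamine: 0.973 mmol/L × 146.15 mg/mmol × 0.089 L = 12.66 mg
trehalose dihydrate: 52.1 mmol/L × 378.33 g/mol × 0.089 L ÷ 1000 = 1.75 g
casein hydrolysate: 5.14 g/L × 0.089 L = 0.46 g

fructose 3.40 g; lactose monohydrate 1.14 g; L-glutamine 12.66 mg; trehalose dihydrate 1.75 g; casein hydrolysate 0.46 g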